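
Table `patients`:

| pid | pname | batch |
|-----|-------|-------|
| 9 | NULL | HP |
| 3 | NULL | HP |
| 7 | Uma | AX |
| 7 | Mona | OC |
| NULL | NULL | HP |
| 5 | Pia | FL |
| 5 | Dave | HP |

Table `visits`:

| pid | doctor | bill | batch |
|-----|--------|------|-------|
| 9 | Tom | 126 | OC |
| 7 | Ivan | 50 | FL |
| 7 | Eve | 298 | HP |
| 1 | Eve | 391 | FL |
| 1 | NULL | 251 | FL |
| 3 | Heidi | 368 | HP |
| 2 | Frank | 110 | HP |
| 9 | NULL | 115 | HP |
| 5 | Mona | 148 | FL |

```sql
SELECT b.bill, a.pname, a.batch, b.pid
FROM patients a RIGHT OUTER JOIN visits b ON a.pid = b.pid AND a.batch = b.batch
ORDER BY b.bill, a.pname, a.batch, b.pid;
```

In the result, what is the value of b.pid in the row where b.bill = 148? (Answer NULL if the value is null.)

5

RIGHT JOIN keeps every row from `visits`; unmatched rows get NULL for `patients`'s columns.
Matching on a.pid = b.pid AND a.batch = b.batch. A NULL in a compared column never satisfies the condition.
- a[0] pid=9, batch=HP → 1 match(es) in b → 1 row(s).
- a[1] pid=3, batch=HP → 1 match(es) in b → 1 row(s).
- a[2] pid=7, batch=AX → no match.
- a[3] pid=7, batch=OC → no match.
- a[4] pid=NULL, batch=HP → no match.
- a[5] pid=5, batch=FL → 1 match(es) in b → 1 row(s).
- a[6] pid=5, batch=HP → no match.
- plus 6 unmatched b row(s), each kept with NULL a columns.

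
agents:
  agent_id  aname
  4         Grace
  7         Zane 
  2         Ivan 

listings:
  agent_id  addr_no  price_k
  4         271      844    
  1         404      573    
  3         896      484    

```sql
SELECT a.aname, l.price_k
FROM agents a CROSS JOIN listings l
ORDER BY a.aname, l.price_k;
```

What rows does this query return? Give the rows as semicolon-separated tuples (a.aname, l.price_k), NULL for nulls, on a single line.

(Grace, 484); (Grace, 573); (Grace, 844); (Ivan, 484); (Ivan, 573); (Ivan, 844); (Zane, 484); (Zane, 573); (Zane, 844)

CROSS JOIN pairs every row of `agents` with every row of `listings`: 3 × 3 = 9 rows.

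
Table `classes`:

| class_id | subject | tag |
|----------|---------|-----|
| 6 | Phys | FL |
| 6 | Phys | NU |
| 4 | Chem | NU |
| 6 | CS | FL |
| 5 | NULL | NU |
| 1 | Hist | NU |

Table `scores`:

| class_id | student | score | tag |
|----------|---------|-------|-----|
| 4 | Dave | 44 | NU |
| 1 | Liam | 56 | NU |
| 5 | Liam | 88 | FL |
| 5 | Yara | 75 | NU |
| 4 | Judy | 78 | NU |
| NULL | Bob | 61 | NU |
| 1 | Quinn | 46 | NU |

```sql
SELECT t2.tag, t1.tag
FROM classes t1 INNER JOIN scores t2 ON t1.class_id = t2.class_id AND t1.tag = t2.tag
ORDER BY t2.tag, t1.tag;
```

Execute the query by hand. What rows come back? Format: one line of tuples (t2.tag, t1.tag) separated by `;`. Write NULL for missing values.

INNER JOIN keeps only pairs where the ON condition holds.
Matching on t1.class_id = t2.class_id AND t1.tag = t2.tag. A NULL in a compared column never satisfies the condition.
- t1 row (class_id=6, tag=FL): no match → dropped.
- t1 row (class_id=6, tag=NU): no match → dropped.
- t1 row (class_id=4, tag=NU): matches 2 t2 row(s) → 2 output row(s).
- t1 row (class_id=6, tag=FL): no match → dropped.
- t1 row (class_id=5, tag=NU): matches 1 t2 row(s) → 1 output row(s).
- t1 row (class_id=1, tag=NU): matches 2 t2 row(s) → 2 output row(s).
After projecting and ordering:
t2.tag | t1.tag
NU | NU
NU | NU
NU | NU
NU | NU
NU | NU

(NU, NU); (NU, NU); (NU, NU); (NU, NU); (NU, NU)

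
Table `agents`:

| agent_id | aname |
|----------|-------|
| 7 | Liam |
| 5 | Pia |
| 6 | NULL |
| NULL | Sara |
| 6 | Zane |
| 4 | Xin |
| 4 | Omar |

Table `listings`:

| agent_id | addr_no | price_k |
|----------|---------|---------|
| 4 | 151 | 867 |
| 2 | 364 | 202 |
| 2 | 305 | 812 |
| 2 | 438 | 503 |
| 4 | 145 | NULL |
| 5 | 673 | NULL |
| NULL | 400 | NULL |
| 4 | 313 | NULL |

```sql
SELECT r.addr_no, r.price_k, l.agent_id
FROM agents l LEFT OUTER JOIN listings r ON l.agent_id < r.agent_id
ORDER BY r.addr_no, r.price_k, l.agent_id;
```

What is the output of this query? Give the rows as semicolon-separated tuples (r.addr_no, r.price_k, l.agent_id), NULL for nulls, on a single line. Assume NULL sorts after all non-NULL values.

(673, NULL, 4); (673, NULL, 4); (NULL, NULL, 5); (NULL, NULL, 6); (NULL, NULL, 6); (NULL, NULL, 7); (NULL, NULL, NULL)

LEFT JOIN keeps every row from `agents`; unmatched rows get NULL for `listings`'s columns.
Matching on l.agent_id < r.agent_id. A NULL in a compared column never satisfies the condition.
- l row (agent_id=7): no match → kept, r columns NULL.
- l row (agent_id=5): no match → kept, r columns NULL.
- l row (agent_id=6): no match → kept, r columns NULL.
- l row (agent_id=NULL): no match → kept, r columns NULL.
- l row (agent_id=6): no match → kept, r columns NULL.
- l row (agent_id=4): matches 1 r row(s) → 1 output row(s).
- l row (agent_id=4): matches 1 r row(s) → 1 output row(s).
After projecting and ordering:
r.addr_no | r.price_k | l.agent_id
673 | NULL | 4
673 | NULL | 4
NULL | NULL | 5
NULL | NULL | 6
NULL | NULL | 6
NULL | NULL | 7
NULL | NULL | NULL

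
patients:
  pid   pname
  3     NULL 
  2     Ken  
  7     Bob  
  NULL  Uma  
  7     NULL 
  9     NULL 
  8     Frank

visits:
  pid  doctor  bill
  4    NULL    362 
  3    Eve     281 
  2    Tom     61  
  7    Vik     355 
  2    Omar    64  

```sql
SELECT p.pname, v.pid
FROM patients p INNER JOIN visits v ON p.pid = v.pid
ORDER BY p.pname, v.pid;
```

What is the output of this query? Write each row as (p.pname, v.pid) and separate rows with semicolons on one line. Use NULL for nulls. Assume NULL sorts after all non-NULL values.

INNER JOIN keeps only pairs where the ON condition holds.
Matching on p.pid = v.pid. A NULL in a compared column never satisfies the condition.
- p[0] pid=3 → 1 match(es) in v → 1 row(s).
- p[1] pid=2 → 2 match(es) in v → 2 row(s).
- p[2] pid=7 → 1 match(es) in v → 1 row(s).
- p[3] pid=NULL → no match; dropped.
- p[4] pid=7 → 1 match(es) in v → 1 row(s).
- p[5] pid=9 → no match; dropped.
- p[6] pid=8 → no match; dropped.
After projecting and ordering:
p.pname | v.pid
Bob | 7
Ken | 2
Ken | 2
NULL | 3
NULL | 7

(Bob, 7); (Ken, 2); (Ken, 2); (NULL, 3); (NULL, 7)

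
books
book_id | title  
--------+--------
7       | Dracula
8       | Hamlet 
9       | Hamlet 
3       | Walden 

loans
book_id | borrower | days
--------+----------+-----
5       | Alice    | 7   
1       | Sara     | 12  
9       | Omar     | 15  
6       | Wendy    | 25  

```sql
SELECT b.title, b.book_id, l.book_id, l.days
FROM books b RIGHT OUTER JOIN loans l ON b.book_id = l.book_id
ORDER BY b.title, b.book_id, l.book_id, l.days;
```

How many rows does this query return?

4

RIGHT JOIN keeps every row from `loans`; unmatched rows get NULL for `books`'s columns.
Matching on b.book_id = l.book_id.
- b (book_id=7) has no partner in l.
- b (book_id=8) has no partner in l.
- b (book_id=9) pairs with 1 row(s) of l.
- b (book_id=3) has no partner in l.
- plus 3 unmatched l row(s), each kept with NULL b columns.
Total: 1 matched + 3 padded = 4 rows.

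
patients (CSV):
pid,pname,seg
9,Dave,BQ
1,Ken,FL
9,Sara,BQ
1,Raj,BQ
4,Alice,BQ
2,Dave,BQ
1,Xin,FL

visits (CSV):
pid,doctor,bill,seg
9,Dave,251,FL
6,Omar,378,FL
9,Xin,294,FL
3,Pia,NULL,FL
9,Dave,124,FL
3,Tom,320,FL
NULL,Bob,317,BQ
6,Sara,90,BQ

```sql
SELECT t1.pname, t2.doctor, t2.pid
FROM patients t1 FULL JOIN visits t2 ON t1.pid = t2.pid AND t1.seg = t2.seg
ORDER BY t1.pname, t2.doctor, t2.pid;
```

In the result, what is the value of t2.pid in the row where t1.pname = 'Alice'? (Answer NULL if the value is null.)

NULL

FULL OUTER JOIN keeps every row from both sides; unmatched rows get NULL for the other side's columns.
Matching on t1.pid = t2.pid AND t1.seg = t2.seg. A NULL in a compared column never satisfies the condition.
Matched pairs: 0; unmatched t1 rows kept: 7; unmatched t2 rows kept: 8.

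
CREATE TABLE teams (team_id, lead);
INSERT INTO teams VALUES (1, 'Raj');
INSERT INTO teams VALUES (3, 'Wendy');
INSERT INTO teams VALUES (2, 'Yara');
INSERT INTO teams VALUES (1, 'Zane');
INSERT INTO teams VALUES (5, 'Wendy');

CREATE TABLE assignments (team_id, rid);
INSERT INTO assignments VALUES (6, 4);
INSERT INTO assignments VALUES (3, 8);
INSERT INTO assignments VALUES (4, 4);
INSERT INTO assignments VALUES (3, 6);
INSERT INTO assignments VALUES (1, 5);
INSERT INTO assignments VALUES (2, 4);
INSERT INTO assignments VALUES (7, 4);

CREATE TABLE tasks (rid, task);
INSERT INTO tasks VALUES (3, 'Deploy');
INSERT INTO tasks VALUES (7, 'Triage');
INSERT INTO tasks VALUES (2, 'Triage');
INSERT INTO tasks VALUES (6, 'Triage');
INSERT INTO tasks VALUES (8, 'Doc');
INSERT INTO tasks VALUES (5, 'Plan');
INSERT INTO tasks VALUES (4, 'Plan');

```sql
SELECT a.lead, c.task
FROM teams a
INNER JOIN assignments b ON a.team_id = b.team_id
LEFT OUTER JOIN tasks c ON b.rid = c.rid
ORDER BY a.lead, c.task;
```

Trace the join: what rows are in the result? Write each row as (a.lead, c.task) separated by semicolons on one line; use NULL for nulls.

(Raj, Plan); (Wendy, Doc); (Wendy, Triage); (Yara, Plan); (Zane, Plan)

Joins associate left-to-right: teams INNER JOIN assignments on team_id gives 5 intermediate row(s).
Then LEFT JOIN `tasks c` on rid: each of those 5 rows is kept; rows whose b.rid has no match in c get NULL for c's columns.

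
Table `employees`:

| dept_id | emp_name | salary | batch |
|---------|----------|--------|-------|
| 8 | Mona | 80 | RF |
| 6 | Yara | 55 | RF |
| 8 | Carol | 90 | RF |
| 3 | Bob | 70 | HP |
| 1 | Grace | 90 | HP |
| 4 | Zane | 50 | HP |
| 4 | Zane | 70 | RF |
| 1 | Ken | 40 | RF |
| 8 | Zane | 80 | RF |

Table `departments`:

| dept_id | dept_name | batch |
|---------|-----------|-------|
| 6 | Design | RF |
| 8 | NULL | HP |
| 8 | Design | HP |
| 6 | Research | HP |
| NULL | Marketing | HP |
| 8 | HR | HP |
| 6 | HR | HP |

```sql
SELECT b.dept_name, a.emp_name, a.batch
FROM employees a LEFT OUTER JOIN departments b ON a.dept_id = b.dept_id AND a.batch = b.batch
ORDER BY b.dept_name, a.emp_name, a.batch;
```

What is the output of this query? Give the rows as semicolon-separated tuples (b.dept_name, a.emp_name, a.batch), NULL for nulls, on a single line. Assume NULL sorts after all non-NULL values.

(Design, Yara, RF); (NULL, Bob, HP); (NULL, Carol, RF); (NULL, Grace, HP); (NULL, Ken, RF); (NULL, Mona, RF); (NULL, Zane, HP); (NULL, Zane, RF); (NULL, Zane, RF)

LEFT JOIN keeps every row from `employees`; unmatched rows get NULL for `departments`'s columns.
Matching on a.dept_id = b.dept_id AND a.batch = b.batch. A NULL in a compared column never satisfies the condition.
Matched pairs: 1; unmatched a rows kept: 8.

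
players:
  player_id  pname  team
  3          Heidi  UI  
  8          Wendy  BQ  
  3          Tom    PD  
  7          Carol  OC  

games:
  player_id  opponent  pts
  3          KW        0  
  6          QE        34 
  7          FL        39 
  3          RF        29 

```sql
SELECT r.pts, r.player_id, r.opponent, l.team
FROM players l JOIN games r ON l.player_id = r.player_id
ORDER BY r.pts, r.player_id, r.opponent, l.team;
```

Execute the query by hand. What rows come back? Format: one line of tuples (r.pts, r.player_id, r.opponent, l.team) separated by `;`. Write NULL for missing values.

(0, 3, KW, PD); (0, 3, KW, UI); (29, 3, RF, PD); (29, 3, RF, UI); (39, 7, FL, OC)

INNER JOIN keeps only pairs where the ON condition holds.
Matching on l.player_id = r.player_id.
Matched pairs: 5.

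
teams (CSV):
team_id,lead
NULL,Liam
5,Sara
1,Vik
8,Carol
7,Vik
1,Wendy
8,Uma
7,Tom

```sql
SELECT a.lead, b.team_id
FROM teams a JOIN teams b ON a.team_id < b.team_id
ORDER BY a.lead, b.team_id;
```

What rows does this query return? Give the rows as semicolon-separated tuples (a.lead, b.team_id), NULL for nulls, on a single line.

INNER JOIN keeps only pairs where the ON condition holds.
Matching on a.team_id < b.team_id. A NULL in a compared column never satisfies the condition.
- a row (team_id=NULL): no match → dropped.
- a row (team_id=5): matches 4 b row(s) → 4 output row(s).
- a row (team_id=1): matches 5 b row(s) → 5 output row(s).
- a row (team_id=8): no match → dropped.
- a row (team_id=7): matches 2 b row(s) → 2 output row(s).
- a row (team_id=1): matches 5 b row(s) → 5 output row(s).
- a row (team_id=8): no match → dropped.
- a row (team_id=7): matches 2 b row(s) → 2 output row(s).

(Sara, 7); (Sara, 7); (Sara, 8); (Sara, 8); (Tom, 8); (Tom, 8); (Vik, 5); (Vik, 7); (Vik, 7); (Vik, 8); (Vik, 8); (Vik, 8); (Vik, 8); (Wendy, 5); (Wendy, 7); (Wendy, 7); (Wendy, 8); (Wendy, 8)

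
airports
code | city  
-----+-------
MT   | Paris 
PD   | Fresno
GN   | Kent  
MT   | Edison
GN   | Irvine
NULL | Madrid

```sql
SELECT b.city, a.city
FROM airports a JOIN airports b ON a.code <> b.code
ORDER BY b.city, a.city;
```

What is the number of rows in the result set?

INNER JOIN keeps only pairs where the ON condition holds.
Matching on a.code <> b.code. A NULL in a compared column never satisfies the condition.
- a (code=MT) pairs with 3 row(s) of b.
- a (code=PD) pairs with 4 row(s) of b.
- a (code=GN) pairs with 3 row(s) of b.
- a (code=MT) pairs with 3 row(s) of b.
- a (code=GN) pairs with 3 row(s) of b.
- a (code=NULL) has no partner → excluded.
Total: 16 rows.

16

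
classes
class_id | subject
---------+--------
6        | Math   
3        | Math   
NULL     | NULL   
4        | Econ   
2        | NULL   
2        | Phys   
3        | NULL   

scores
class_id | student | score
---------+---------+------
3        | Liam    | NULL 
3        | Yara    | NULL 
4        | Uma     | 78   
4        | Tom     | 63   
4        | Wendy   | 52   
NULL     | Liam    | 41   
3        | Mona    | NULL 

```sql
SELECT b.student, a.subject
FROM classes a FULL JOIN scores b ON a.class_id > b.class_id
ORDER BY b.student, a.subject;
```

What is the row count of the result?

15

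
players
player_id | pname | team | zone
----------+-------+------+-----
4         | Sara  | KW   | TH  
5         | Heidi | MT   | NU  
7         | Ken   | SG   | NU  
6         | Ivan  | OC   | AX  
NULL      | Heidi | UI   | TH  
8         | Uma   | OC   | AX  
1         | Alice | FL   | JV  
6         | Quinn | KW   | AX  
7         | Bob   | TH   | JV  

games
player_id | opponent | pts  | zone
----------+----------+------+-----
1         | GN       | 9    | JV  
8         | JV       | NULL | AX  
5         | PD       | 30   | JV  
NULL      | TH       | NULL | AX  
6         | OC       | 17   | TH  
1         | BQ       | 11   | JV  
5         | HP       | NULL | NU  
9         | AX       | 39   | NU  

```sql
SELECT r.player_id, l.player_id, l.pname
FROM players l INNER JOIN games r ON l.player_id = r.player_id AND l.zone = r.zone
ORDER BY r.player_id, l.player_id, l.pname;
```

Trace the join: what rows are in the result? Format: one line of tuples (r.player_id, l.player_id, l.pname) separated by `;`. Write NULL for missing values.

INNER JOIN keeps only pairs where the ON condition holds.
Matching on l.player_id = r.player_id AND l.zone = r.zone. A NULL in a compared column never satisfies the condition.
- player_id=4, zone=TH: no matching r row, dropped.
- player_id=5, zone=NU: 1 matching r row(s), so 1 row(s) emitted.
- player_id=7, zone=NU: no matching r row, dropped.
- player_id=6, zone=AX: no matching r row, dropped.
- player_id=NULL, zone=TH: no matching r row, dropped.
- player_id=8, zone=AX: 1 matching r row(s), so 1 row(s) emitted.
- player_id=1, zone=JV: 2 matching r row(s), so 2 row(s) emitted.
- player_id=6, zone=AX: no matching r row, dropped.
- player_id=7, zone=JV: no matching r row, dropped.
After projecting and ordering:
r.player_id | l.player_id | l.pname
1 | 1 | Alice
1 | 1 | Alice
5 | 5 | Heidi
8 | 8 | Uma

(1, 1, Alice); (1, 1, Alice); (5, 5, Heidi); (8, 8, Uma)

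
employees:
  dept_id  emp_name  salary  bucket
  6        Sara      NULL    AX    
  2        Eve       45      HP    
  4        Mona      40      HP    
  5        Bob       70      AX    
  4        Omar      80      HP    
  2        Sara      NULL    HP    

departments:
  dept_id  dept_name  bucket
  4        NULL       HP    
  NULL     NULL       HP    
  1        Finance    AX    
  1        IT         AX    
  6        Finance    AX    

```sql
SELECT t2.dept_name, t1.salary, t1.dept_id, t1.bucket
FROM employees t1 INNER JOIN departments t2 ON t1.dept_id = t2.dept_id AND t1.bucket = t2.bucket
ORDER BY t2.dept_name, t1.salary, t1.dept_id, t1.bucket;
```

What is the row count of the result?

3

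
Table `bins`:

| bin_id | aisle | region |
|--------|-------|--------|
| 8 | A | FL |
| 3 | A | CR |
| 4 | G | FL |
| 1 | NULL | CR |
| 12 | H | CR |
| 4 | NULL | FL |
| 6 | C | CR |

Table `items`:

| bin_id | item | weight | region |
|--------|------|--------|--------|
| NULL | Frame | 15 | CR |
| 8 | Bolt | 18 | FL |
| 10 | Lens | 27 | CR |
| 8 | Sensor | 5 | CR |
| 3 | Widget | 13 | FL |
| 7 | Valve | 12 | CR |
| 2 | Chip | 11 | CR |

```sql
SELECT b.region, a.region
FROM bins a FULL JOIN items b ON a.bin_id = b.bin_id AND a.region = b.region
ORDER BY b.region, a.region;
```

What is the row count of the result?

13

FULL OUTER JOIN keeps every row from both sides; unmatched rows get NULL for the other side's columns.
Matching on a.bin_id = b.bin_id AND a.region = b.region. A NULL in a compared column never satisfies the condition.
- a row (bin_id=8, region=FL): matches 1 b row(s) → 1 output row(s).
- a row (bin_id=3, region=CR): no match → kept, b columns NULL.
- a row (bin_id=4, region=FL): no match → kept, b columns NULL.
- a row (bin_id=1, region=CR): no match → kept, b columns NULL.
- a row (bin_id=12, region=CR): no match → kept, b columns NULL.
- a row (bin_id=4, region=FL): no match → kept, b columns NULL.
- a row (bin_id=6, region=CR): no match → kept, b columns NULL.
- 6 row(s) from b found no a partner → padded with NULL.
Total: 1 matched + 12 padded = 13 rows.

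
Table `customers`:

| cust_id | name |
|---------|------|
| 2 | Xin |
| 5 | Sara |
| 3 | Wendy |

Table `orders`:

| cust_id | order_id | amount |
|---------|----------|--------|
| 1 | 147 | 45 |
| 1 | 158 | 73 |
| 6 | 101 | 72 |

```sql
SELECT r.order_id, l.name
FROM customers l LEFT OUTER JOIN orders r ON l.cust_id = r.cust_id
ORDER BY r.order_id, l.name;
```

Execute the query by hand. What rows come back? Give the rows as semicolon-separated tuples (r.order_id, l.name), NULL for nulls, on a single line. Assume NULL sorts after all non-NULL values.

(NULL, Sara); (NULL, Wendy); (NULL, Xin)

LEFT JOIN keeps every row from `customers`; unmatched rows get NULL for `orders`'s columns.
Matching on l.cust_id = r.cust_id.
Matched pairs: 0; unmatched l rows kept: 3.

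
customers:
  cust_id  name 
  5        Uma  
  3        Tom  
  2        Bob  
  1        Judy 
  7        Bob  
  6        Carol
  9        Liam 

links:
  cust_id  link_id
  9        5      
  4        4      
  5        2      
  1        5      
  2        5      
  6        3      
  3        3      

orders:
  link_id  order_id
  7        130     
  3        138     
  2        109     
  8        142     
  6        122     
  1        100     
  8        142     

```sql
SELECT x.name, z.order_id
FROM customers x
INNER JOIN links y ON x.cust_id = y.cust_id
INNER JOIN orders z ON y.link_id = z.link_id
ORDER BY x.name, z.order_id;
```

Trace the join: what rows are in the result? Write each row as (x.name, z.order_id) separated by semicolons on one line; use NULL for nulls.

(Carol, 138); (Tom, 138); (Uma, 109)

Joins associate left-to-right: customers INNER JOIN links on cust_id gives 6 intermediate row(s).
Then INNER JOIN `orders z` on link_id: keep only rows whose y.link_id appears in z.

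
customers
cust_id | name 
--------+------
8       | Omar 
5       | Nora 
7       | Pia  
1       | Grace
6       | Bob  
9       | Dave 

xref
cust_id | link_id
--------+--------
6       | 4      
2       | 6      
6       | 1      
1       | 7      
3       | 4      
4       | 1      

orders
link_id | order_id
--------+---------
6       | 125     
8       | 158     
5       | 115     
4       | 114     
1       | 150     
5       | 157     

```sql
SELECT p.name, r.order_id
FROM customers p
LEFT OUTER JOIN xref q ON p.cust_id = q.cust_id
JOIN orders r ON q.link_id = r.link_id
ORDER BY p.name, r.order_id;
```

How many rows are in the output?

Step 1 — p LEFT JOIN q on cust_id → 7 row(s).
Then INNER JOIN `orders r` on link_id: keep only rows whose q.link_id appears in r.
Result: 2 row(s).

2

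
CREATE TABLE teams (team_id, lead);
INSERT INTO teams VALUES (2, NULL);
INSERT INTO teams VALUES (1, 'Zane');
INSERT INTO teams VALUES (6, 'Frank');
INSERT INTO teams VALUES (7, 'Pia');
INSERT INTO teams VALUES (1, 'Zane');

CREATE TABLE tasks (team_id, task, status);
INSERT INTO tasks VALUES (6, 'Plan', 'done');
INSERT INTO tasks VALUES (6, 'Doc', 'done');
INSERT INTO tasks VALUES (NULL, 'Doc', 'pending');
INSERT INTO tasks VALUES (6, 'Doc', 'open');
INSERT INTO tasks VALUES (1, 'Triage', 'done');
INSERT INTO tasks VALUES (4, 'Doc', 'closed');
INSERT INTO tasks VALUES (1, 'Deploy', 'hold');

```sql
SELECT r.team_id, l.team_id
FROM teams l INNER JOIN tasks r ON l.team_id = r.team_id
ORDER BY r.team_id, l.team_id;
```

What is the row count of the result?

7

INNER JOIN keeps only pairs where the ON condition holds.
Matching on l.team_id = r.team_id. A NULL in a compared column never satisfies the condition.
- l[0] team_id=2 → no match; dropped.
- l[1] team_id=1 → 2 match(es) in r → 2 row(s).
- l[2] team_id=6 → 3 match(es) in r → 3 row(s).
- l[3] team_id=7 → no match; dropped.
- l[4] team_id=1 → 2 match(es) in r → 2 row(s).
Total: 7 rows.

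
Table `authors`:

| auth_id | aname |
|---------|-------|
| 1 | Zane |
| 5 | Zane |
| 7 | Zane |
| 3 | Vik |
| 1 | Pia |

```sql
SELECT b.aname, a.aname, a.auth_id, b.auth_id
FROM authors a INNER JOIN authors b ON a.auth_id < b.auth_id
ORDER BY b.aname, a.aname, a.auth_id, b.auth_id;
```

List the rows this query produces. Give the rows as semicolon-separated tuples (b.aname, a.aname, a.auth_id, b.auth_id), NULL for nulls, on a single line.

(Vik, Pia, 1, 3); (Vik, Zane, 1, 3); (Zane, Pia, 1, 5); (Zane, Pia, 1, 7); (Zane, Vik, 3, 5); (Zane, Vik, 3, 7); (Zane, Zane, 1, 5); (Zane, Zane, 1, 7); (Zane, Zane, 5, 7)

INNER JOIN keeps only pairs where the ON condition holds.
Matching on a.auth_id < b.auth_id.
- auth_id=1: 3 matching b row(s), so 3 row(s) emitted.
- auth_id=5: 1 matching b row(s), so 1 row(s) emitted.
- auth_id=7: no matching b row, dropped.
- auth_id=3: 2 matching b row(s), so 2 row(s) emitted.
- auth_id=1: 3 matching b row(s), so 3 row(s) emitted.
After projecting and ordering:
b.aname | a.aname | a.auth_id | b.auth_id
Vik | Pia | 1 | 3
Vik | Zane | 1 | 3
Zane | Pia | 1 | 5
Zane | Pia | 1 | 7
Zane | Vik | 3 | 5
Zane | Vik | 3 | 7
Zane | Zane | 1 | 5
Zane | Zane | 1 | 7
Zane | Zane | 5 | 7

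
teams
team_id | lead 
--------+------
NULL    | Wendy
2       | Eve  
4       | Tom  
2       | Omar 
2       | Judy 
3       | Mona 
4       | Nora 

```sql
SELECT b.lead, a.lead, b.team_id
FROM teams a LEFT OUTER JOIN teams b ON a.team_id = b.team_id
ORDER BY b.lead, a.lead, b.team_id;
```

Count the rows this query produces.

15

LEFT JOIN keeps every row from `teams a`; unmatched rows get NULL for `teams b`'s columns.
Matching on a.team_id = b.team_id. A NULL in a compared column never satisfies the condition.
- a (team_id=NULL) has no partner → padded with NULL.
- a (team_id=2) pairs with 3 row(s) of b.
- a (team_id=4) pairs with 2 row(s) of b.
- a (team_id=2) pairs with 3 row(s) of b.
- a (team_id=2) pairs with 3 row(s) of b.
- a (team_id=3) pairs with 1 row(s) of b.
- a (team_id=4) pairs with 2 row(s) of b.
Total: 14 matched + 1 padded = 15 rows.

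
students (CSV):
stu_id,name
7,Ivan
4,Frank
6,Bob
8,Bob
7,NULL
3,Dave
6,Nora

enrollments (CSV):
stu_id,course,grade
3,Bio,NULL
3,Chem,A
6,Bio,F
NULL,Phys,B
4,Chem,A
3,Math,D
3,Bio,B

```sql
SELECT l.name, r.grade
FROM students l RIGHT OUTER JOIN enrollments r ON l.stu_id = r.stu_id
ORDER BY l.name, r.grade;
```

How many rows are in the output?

RIGHT JOIN keeps every row from `enrollments`; unmatched rows get NULL for `students`'s columns.
Matching on l.stu_id = r.stu_id. A NULL in a compared column never satisfies the condition.
- l (stu_id=7) has no partner in r.
- l (stu_id=4) pairs with 1 row(s) of r.
- l (stu_id=6) pairs with 1 row(s) of r.
- l (stu_id=8) has no partner in r.
- l (stu_id=7) has no partner in r.
- l (stu_id=3) pairs with 4 row(s) of r.
- l (stu_id=6) pairs with 1 row(s) of r.
- 1 row(s) from r found no l partner → padded with NULL.
Total: 7 matched + 1 padded = 8 rows.

8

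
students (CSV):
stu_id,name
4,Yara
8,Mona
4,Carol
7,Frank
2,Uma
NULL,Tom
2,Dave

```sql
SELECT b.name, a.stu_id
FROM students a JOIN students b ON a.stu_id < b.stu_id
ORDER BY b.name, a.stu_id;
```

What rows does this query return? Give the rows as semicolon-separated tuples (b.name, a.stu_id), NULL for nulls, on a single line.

(Carol, 2); (Carol, 2); (Frank, 2); (Frank, 2); (Frank, 4); (Frank, 4); (Mona, 2); (Mona, 2); (Mona, 4); (Mona, 4); (Mona, 7); (Yara, 2); (Yara, 2)

INNER JOIN keeps only pairs where the ON condition holds.
Matching on a.stu_id < b.stu_id. A NULL in a compared column never satisfies the condition.
Matched pairs: 13.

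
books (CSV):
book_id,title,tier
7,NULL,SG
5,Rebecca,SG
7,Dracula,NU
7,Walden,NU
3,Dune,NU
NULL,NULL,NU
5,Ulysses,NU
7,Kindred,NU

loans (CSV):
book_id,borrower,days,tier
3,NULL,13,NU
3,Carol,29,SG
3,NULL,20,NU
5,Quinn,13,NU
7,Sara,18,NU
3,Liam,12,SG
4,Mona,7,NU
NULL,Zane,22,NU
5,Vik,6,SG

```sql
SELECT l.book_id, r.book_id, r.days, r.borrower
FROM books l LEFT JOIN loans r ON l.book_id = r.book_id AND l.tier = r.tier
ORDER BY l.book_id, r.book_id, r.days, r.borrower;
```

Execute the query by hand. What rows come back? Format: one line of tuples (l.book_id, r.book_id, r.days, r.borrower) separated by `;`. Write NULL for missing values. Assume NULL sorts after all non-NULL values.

(3, 3, 13, NULL); (3, 3, 20, NULL); (5, 5, 6, Vik); (5, 5, 13, Quinn); (7, 7, 18, Sara); (7, 7, 18, Sara); (7, 7, 18, Sara); (7, NULL, NULL, NULL); (NULL, NULL, NULL, NULL)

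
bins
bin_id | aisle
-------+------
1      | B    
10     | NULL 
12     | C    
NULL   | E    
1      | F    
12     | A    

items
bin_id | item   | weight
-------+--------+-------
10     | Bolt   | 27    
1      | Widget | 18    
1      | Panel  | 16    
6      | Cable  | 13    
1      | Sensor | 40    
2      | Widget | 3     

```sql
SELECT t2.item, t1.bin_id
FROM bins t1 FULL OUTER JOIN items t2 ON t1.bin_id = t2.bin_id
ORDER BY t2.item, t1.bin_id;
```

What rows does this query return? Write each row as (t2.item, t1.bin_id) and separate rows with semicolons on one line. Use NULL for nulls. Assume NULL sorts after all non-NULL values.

FULL OUTER JOIN keeps every row from both sides; unmatched rows get NULL for the other side's columns.
Matching on t1.bin_id = t2.bin_id. A NULL in a compared column never satisfies the condition.
- t1[0] bin_id=1 → 3 match(es) in t2 → 3 row(s).
- t1[1] bin_id=10 → 1 match(es) in t2 → 1 row(s).
- t1[2] bin_id=12 → no match; kept with NULLs on the t2 side.
- t1[3] bin_id=NULL → no match; kept with NULLs on the t2 side.
- t1[4] bin_id=1 → 3 match(es) in t2 → 3 row(s).
- t1[5] bin_id=12 → no match; kept with NULLs on the t2 side.
- 2 t2 row(s) had no t1 match → kept, t1 columns NULL.

(Bolt, 10); (Cable, NULL); (Panel, 1); (Panel, 1); (Sensor, 1); (Sensor, 1); (Widget, 1); (Widget, 1); (Widget, NULL); (NULL, 12); (NULL, 12); (NULL, NULL)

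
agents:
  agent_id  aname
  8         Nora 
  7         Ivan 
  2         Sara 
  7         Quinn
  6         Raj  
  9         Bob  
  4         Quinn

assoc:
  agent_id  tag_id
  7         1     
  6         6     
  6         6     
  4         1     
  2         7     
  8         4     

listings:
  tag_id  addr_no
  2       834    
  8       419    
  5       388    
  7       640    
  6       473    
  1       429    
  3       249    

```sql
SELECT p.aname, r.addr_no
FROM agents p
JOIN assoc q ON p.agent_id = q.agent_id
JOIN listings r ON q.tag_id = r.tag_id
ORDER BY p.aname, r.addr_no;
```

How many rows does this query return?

Joins associate left-to-right: agents INNER JOIN assoc on agent_id gives 7 intermediate row(s).
Then INNER JOIN `listings r` on tag_id: keep only rows whose q.tag_id appears in r.
Result: 6 row(s).

6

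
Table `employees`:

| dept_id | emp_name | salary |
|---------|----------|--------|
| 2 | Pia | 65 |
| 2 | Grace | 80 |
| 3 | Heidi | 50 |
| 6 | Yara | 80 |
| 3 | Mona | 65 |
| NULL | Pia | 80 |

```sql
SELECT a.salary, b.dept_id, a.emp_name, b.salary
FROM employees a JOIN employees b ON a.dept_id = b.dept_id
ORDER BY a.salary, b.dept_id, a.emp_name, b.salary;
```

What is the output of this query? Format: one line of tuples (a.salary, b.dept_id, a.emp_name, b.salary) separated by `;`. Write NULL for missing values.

INNER JOIN keeps only pairs where the ON condition holds.
Matching on a.dept_id = b.dept_id. A NULL in a compared column never satisfies the condition.
- a[0] dept_id=2 → 2 match(es) in b → 2 row(s).
- a[1] dept_id=2 → 2 match(es) in b → 2 row(s).
- a[2] dept_id=3 → 2 match(es) in b → 2 row(s).
- a[3] dept_id=6 → 1 match(es) in b → 1 row(s).
- a[4] dept_id=3 → 2 match(es) in b → 2 row(s).
- a[5] dept_id=NULL → no match; dropped.
After projecting and ordering:
a.salary | b.dept_id | a.emp_name | b.salary
50 | 3 | Heidi | 50
50 | 3 | Heidi | 65
65 | 2 | Pia | 65
65 | 2 | Pia | 80
65 | 3 | Mona | 50
65 | 3 | Mona | 65
80 | 2 | Grace | 65
80 | 2 | Grace | 80
80 | 6 | Yara | 80

(50, 3, Heidi, 50); (50, 3, Heidi, 65); (65, 2, Pia, 65); (65, 2, Pia, 80); (65, 3, Mona, 50); (65, 3, Mona, 65); (80, 2, Grace, 65); (80, 2, Grace, 80); (80, 6, Yara, 80)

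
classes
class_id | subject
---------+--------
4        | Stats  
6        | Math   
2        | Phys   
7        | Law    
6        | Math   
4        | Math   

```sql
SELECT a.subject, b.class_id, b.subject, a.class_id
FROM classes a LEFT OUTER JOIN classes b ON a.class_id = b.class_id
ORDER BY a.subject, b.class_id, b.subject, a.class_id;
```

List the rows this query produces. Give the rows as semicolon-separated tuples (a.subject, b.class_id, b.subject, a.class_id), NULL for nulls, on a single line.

LEFT JOIN keeps every row from `classes a`; unmatched rows get NULL for `classes b`'s columns.
Matching on a.class_id = b.class_id.
Matched pairs: 10; unmatched a rows kept: 0.

(Law, 7, Law, 7); (Math, 4, Math, 4); (Math, 4, Stats, 4); (Math, 6, Math, 6); (Math, 6, Math, 6); (Math, 6, Math, 6); (Math, 6, Math, 6); (Phys, 2, Phys, 2); (Stats, 4, Math, 4); (Stats, 4, Stats, 4)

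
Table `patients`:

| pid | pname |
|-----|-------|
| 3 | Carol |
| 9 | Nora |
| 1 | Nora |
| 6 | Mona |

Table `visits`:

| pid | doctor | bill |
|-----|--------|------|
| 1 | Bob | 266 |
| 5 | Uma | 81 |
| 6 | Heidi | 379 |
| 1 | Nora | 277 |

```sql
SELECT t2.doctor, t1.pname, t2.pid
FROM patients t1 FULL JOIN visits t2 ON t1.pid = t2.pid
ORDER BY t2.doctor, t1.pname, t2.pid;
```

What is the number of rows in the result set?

FULL OUTER JOIN keeps every row from both sides; unmatched rows get NULL for the other side's columns.
Matching on t1.pid = t2.pid.
Matched pairs: 3; unmatched t1 rows kept: 2; unmatched t2 rows kept: 1.
Total: 3 matched + 3 padded = 6 rows.

6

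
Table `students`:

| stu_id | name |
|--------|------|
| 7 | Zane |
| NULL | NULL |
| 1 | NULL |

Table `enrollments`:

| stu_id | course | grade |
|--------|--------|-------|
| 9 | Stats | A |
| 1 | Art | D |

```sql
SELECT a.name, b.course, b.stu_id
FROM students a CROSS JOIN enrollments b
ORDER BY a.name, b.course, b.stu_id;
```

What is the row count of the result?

6

CROSS JOIN pairs every row of `students` with every row of `enrollments`: 3 × 2 = 6 rows.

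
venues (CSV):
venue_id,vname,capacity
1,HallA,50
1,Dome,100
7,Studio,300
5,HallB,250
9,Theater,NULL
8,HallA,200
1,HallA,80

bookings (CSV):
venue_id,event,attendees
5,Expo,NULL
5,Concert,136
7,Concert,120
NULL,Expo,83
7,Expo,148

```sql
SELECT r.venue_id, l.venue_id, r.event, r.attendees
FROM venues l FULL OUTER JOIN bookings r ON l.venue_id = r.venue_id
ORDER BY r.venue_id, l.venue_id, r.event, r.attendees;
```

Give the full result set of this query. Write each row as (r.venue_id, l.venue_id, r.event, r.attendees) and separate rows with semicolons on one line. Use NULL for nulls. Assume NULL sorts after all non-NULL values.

(5, 5, Concert, 136); (5, 5, Expo, NULL); (7, 7, Concert, 120); (7, 7, Expo, 148); (NULL, 1, NULL, NULL); (NULL, 1, NULL, NULL); (NULL, 1, NULL, NULL); (NULL, 8, NULL, NULL); (NULL, 9, NULL, NULL); (NULL, NULL, Expo, 83)

FULL OUTER JOIN keeps every row from both sides; unmatched rows get NULL for the other side's columns.
Matching on l.venue_id = r.venue_id. A NULL in a compared column never satisfies the condition.
- l (venue_id=1) has no partner → padded with NULL.
- l (venue_id=1) has no partner → padded with NULL.
- l (venue_id=7) pairs with 2 row(s) of r.
- l (venue_id=5) pairs with 2 row(s) of r.
- l (venue_id=9) has no partner → padded with NULL.
- l (venue_id=8) has no partner → padded with NULL.
- l (venue_id=1) has no partner → padded with NULL.
- plus 1 unmatched r row(s), each kept with NULL l columns.
After projecting and ordering:
r.venue_id | l.venue_id | r.event | r.attendees
5 | 5 | Concert | 136
5 | 5 | Expo | NULL
7 | 7 | Concert | 120
7 | 7 | Expo | 148
NULL | 1 | NULL | NULL
NULL | 1 | NULL | NULL
NULL | 1 | NULL | NULL
NULL | 8 | NULL | NULL
NULL | 9 | NULL | NULL
NULL | NULL | Expo | 83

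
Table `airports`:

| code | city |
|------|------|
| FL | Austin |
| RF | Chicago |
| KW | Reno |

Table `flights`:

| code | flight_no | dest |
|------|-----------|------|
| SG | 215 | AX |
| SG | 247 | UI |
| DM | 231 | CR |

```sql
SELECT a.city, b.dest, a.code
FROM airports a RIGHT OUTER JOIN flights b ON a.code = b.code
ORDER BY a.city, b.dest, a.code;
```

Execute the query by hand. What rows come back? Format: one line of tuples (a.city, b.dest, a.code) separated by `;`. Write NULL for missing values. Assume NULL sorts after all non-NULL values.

(NULL, AX, NULL); (NULL, CR, NULL); (NULL, UI, NULL)

RIGHT JOIN keeps every row from `flights`; unmatched rows get NULL for `airports`'s columns.
Matching on a.code = b.code.
- a[0] code=FL → no match.
- a[1] code=RF → no match.
- a[2] code=KW → no match.
- 3 row(s) from b found no a partner → padded with NULL.
After projecting and ordering:
a.city | b.dest | a.code
NULL | AX | NULL
NULL | CR | NULL
NULL | UI | NULL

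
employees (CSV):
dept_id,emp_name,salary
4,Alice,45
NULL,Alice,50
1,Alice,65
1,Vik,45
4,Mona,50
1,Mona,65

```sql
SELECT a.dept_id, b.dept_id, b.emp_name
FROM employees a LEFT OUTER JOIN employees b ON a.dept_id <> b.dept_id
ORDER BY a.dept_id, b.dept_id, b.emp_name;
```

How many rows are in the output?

13

LEFT JOIN keeps every row from `employees a`; unmatched rows get NULL for `employees b`'s columns.
Matching on a.dept_id <> b.dept_id. A NULL in a compared column never satisfies the condition.
- dept_id=4: 3 matching b row(s), so 3 row(s) emitted.
- dept_id=NULL: no b row matches, row kept with b columns NULL.
- dept_id=1: 2 matching b row(s), so 2 row(s) emitted.
- dept_id=1: 2 matching b row(s), so 2 row(s) emitted.
- dept_id=4: 3 matching b row(s), so 3 row(s) emitted.
- dept_id=1: 2 matching b row(s), so 2 row(s) emitted.
Total: 12 matched + 1 padded = 13 rows.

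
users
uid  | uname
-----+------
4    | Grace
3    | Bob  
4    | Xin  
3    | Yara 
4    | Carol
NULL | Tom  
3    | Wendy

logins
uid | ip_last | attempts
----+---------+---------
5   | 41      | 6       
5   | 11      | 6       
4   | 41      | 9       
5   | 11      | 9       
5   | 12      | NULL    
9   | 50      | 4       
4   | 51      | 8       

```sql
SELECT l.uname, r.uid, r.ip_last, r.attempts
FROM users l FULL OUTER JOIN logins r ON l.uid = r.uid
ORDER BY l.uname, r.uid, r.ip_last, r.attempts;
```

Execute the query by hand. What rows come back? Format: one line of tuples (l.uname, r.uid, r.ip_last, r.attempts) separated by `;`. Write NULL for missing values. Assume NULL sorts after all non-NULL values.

(Bob, NULL, NULL, NULL); (Carol, 4, 41, 9); (Carol, 4, 51, 8); (Grace, 4, 41, 9); (Grace, 4, 51, 8); (Tom, NULL, NULL, NULL); (Wendy, NULL, NULL, NULL); (Xin, 4, 41, 9); (Xin, 4, 51, 8); (Yara, NULL, NULL, NULL); (NULL, 5, 11, 6); (NULL, 5, 11, 9); (NULL, 5, 12, NULL); (NULL, 5, 41, 6); (NULL, 9, 50, 4)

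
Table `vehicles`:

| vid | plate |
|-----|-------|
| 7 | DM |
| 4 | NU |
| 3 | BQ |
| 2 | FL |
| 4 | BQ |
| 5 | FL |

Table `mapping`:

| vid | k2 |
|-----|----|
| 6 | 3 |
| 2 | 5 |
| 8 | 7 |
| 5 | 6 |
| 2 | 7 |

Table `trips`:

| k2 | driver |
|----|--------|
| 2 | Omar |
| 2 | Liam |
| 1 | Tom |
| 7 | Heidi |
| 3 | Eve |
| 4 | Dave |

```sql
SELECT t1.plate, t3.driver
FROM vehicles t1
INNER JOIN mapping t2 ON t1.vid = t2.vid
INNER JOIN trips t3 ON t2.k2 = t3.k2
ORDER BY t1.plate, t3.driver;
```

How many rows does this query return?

1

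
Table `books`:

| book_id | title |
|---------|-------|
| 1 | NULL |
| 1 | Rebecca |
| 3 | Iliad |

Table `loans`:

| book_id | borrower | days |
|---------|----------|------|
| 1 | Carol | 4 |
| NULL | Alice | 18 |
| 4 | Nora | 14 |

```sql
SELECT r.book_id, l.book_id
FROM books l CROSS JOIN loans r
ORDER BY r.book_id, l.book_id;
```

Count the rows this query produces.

9

CROSS JOIN pairs every row of `books` with every row of `loans`: 3 × 3 = 9 rows.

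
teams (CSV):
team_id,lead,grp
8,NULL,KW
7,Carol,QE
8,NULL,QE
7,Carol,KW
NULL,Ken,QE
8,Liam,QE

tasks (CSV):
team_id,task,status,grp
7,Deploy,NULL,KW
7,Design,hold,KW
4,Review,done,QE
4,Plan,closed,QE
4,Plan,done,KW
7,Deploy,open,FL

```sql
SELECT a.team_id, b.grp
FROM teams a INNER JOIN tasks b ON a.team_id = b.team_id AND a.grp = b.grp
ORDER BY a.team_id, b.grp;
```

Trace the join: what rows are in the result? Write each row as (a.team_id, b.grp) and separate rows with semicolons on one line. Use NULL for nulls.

INNER JOIN keeps only pairs where the ON condition holds.
Matching on a.team_id = b.team_id AND a.grp = b.grp. A NULL in a compared column never satisfies the condition.
- a row (team_id=8, grp=KW): no match → dropped.
- a row (team_id=7, grp=QE): no match → dropped.
- a row (team_id=8, grp=QE): no match → dropped.
- a row (team_id=7, grp=KW): matches 2 b row(s) → 2 output row(s).
- a row (team_id=NULL, grp=QE): no match → dropped.
- a row (team_id=8, grp=QE): no match → dropped.
After projecting and ordering:
a.team_id | b.grp
7 | KW
7 | KW

(7, KW); (7, KW)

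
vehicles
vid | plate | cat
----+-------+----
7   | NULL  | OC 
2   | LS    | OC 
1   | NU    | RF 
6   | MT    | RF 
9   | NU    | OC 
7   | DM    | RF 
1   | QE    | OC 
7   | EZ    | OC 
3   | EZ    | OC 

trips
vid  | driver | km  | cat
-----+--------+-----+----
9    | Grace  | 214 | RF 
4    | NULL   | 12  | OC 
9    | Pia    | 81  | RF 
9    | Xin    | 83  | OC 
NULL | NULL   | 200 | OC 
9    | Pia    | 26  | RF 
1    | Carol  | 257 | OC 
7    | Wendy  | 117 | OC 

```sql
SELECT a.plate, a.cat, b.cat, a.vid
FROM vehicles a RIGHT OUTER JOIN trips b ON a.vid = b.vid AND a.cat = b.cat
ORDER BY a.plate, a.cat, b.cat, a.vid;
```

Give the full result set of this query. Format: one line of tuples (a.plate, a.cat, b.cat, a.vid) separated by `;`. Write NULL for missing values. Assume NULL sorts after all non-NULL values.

(EZ, OC, OC, 7); (NU, OC, OC, 9); (QE, OC, OC, 1); (NULL, OC, OC, 7); (NULL, NULL, OC, NULL); (NULL, NULL, OC, NULL); (NULL, NULL, RF, NULL); (NULL, NULL, RF, NULL); (NULL, NULL, RF, NULL)

RIGHT JOIN keeps every row from `trips`; unmatched rows get NULL for `vehicles`'s columns.
Matching on a.vid = b.vid AND a.cat = b.cat. A NULL in a compared column never satisfies the condition.
- a (vid=7, cat=OC) pairs with 1 row(s) of b.
- a (vid=2, cat=OC) has no partner in b.
- a (vid=1, cat=RF) has no partner in b.
- a (vid=6, cat=RF) has no partner in b.
- a (vid=9, cat=OC) pairs with 1 row(s) of b.
- a (vid=7, cat=RF) has no partner in b.
- a (vid=1, cat=OC) pairs with 1 row(s) of b.
- a (vid=7, cat=OC) pairs with 1 row(s) of b.
- a (vid=3, cat=OC) has no partner in b.
- plus 5 unmatched b row(s), each kept with NULL a columns.
After projecting and ordering:
a.plate | a.cat | b.cat | a.vid
EZ | OC | OC | 7
NU | OC | OC | 9
QE | OC | OC | 1
NULL | OC | OC | 7
NULL | NULL | OC | NULL
NULL | NULL | OC | NULL
NULL | NULL | RF | NULL
NULL | NULL | RF | NULL
NULL | NULL | RF | NULL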